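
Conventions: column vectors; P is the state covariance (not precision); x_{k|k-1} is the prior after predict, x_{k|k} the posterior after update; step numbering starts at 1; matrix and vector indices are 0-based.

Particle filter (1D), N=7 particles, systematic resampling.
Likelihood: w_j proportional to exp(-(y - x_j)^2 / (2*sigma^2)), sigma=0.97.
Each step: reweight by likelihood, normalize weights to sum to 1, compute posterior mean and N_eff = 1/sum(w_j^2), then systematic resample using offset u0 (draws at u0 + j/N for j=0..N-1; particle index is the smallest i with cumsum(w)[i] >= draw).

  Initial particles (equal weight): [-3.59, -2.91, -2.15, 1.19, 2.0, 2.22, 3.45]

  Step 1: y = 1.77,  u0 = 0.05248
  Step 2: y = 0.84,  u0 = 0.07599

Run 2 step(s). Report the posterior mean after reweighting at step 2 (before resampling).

post_mean = 1.6759

step 1: w=[0.0000, 0.0000, 0.0001, 0.2854, 0.3318, 0.3065, 0.0762]  mean=1.9463  Neff=3.4328  idx=[3, 3, 4, 4, 5, 5, 5]
step 2: w=[0.2376, 0.2376, 0.1241, 0.1241, 0.0922, 0.0922, 0.0922]  mean=1.6759  Neff=5.9090  idx=[0, 0, 1, 2, 3, 4, 6]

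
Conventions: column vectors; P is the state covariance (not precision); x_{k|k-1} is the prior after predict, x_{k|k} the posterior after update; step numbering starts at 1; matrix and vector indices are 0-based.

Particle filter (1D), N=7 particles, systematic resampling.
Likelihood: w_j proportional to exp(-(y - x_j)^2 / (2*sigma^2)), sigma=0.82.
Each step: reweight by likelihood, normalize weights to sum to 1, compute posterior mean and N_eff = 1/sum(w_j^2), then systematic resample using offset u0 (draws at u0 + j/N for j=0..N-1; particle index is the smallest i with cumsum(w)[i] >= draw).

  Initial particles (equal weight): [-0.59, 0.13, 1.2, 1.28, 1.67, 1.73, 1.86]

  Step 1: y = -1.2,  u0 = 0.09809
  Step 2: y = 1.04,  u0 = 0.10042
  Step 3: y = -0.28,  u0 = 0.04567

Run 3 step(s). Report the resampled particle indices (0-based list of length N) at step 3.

step 1: w=[0.7183, 0.2542, 0.0131, 0.0098, 0.0021, 0.0016, 0.0009]  mean=-0.3547  Neff=1.7214  idx=[0, 0, 0, 0, 0, 1, 1]
step 2: w=[0.0782, 0.0782, 0.0782, 0.0782, 0.0782, 0.3046, 0.3046]  mean=-0.1514  Neff=4.6281  idx=[1, 3, 4, 5, 5, 6, 6]
step 3: w=[0.1472, 0.1472, 0.1472, 0.1396, 0.1396, 0.1396, 0.1396]  mean=-0.1880  Neff=6.9951  idx=[0, 1, 2, 3, 4, 5, 6]

resampled_idx = [0, 1, 2, 3, 4, 5, 6]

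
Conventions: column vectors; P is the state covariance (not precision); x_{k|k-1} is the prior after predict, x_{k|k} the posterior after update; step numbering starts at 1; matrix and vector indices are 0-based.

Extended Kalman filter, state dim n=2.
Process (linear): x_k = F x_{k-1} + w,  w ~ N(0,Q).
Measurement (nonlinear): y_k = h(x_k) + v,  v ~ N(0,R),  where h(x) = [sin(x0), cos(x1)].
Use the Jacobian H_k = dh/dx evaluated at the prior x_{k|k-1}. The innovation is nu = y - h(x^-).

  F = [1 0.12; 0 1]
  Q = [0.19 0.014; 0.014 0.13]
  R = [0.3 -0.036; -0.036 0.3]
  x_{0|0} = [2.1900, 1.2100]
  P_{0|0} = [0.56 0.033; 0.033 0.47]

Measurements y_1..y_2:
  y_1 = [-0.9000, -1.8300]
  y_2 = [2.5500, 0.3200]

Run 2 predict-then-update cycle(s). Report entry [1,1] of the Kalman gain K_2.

step 1: x^-=[2.3352, 1.2100]  P^-=[0.7647 0.1034; 0.1034 0.6000]  H_jac=[-0.6921 0.0000; 0.0000 -0.9356]  S=[0.6663 0.0310; 0.0310 0.8252]  K=[-0.7902 -0.0876; -0.0759 -0.6774]  nu=[-1.6218, -2.1830]  x^+=[3.8080, 2.8120]  P^+=[0.3380 -0.0023; -0.0023 0.2143]
step 2: x^-=[4.1455, 2.8120]  P^-=[0.5305 0.0374; 0.0374 0.3443]  H_jac=[-0.5371 0.0000; 0.0000 -0.3237]  S=[0.4530 -0.0295; -0.0295 0.3361]  K=[-0.6349 -0.0917; -0.0663 -0.3374]  nu=[3.3935, 1.2662]  x^+=[1.8747, 2.1597]  P^+=[0.3485 0.0144; 0.0144 0.3054]

K[1,1] = -0.3374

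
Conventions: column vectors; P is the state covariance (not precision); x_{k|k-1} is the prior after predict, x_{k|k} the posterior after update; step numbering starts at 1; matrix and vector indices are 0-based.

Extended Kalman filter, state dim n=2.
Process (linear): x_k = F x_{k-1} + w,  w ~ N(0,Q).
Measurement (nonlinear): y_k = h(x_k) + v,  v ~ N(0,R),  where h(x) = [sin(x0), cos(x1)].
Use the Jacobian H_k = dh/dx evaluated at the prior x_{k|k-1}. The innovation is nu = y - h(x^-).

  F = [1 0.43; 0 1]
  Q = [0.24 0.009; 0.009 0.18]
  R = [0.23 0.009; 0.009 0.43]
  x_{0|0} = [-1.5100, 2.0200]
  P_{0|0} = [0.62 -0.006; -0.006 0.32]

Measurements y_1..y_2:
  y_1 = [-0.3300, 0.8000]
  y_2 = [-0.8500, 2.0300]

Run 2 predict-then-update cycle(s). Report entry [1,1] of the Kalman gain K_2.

K[1,1] = -0.4878

step 1: x^-=[-0.6414, 2.0200]  P^-=[0.9140 0.1406; 0.1406 0.5000]  H_jac=[0.8013 0.0000; 0.0000 -0.9008]  S=[0.8168 -0.0925; -0.0925 0.8357]  K=[0.8906 -0.0530; 0.0779 -0.5303]  nu=[0.2683, 1.2342]  x^+=[-0.4678, 1.3864]  P^+=[0.2551 0.0164; 0.0164 0.2524]
step 2: x^-=[0.1283, 1.3864]  P^-=[0.5558 0.1339; 0.1339 0.4324]  H_jac=[0.9918 0.0000; 0.0000 -0.9830]  S=[0.7767 -0.1216; -0.1216 0.8478]  K=[0.7011 -0.0547; 0.0947 -0.4878]  nu=[-0.9779, 1.8466]  x^+=[-0.6585, 0.3931]  P^+=[0.1621 0.0175; 0.0175 0.2125]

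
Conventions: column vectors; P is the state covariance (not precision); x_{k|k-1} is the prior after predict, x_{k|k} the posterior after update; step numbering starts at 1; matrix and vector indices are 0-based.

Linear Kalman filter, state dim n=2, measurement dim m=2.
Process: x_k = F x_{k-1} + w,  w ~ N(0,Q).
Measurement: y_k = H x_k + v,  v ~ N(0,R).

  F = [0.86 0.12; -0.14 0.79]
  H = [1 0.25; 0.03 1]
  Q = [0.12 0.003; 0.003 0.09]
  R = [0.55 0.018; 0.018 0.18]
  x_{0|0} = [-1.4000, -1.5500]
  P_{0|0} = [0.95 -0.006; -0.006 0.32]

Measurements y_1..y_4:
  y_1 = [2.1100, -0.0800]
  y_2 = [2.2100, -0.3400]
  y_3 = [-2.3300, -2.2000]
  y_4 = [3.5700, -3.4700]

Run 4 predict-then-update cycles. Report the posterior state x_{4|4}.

x_post = [1.3688, -2.1560]

step 1: x^-=[-1.3900, -1.0285]  P^-=[0.8260 -0.0850; -0.0850 0.3097]  S=[1.3528 0.0345; 0.0345 0.4853]  K=[0.5991 -0.1668; -0.0218 0.6344]  nu=[3.7571, 0.9902]  x^+=[0.6958, -0.4823]  P^+=[0.3338 -0.0292; -0.0292 0.1147]
step 2: x^-=[0.5405, -0.4784]  P^-=[0.3625 -0.0457; -0.0457 0.1746]  S=[0.9006 0.0265; 0.0265 0.3522]  K=[0.3936 -0.1285; -0.0168 0.4931]  nu=[1.7891, 0.1222]  x^+=[1.2290, -0.4482]  P^+=[0.2198 -0.0226; -0.0226 0.0891]
step 3: x^-=[1.0032, -0.5261]  P^-=[0.2792 -0.0300; -0.0300 0.1549]  S=[0.8239 0.0349; 0.0349 0.3334]  K=[0.3340 -0.0998; -0.0090 0.4630]  nu=[-3.2017, -1.7040]  x^+=[0.1039, -1.2862]  P^+=[0.1863 -0.0175; -0.0175 0.0837]
step 4: x^-=[-0.0649, -1.0306]  P^-=[0.2554 -0.0231; -0.0231 0.1498]  S=[0.8032 0.0398; 0.0398 0.3286]  K=[0.3150 -0.0852; -0.0047 0.4542]  nu=[3.8926, -2.4374]  x^+=[1.3688, -2.1560]  P^+=[0.1754 -0.0149; -0.0149 0.0821]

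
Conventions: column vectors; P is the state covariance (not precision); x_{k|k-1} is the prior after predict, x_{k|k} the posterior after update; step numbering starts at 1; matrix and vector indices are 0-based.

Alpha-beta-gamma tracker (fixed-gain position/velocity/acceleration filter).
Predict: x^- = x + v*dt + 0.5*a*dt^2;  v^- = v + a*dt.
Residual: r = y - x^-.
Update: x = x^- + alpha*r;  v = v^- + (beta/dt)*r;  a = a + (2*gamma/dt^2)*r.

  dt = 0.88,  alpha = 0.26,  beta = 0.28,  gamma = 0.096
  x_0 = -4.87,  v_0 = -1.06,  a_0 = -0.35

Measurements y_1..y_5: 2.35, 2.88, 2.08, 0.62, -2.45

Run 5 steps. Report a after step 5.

a_post = -3.6022

step 1: x_pred=-5.9383  r=8.2883  x^+=-3.7834  v^+=1.2692  a^+=1.7050
step 2: x_pred=-2.0063  r=4.8863  x^+=-0.7359  v^+=4.3243  a^+=2.9164
step 3: x_pred=4.1987  r=-2.1187  x^+=3.6479  v^+=6.2166  a^+=2.3911
step 4: x_pred=10.0443  r=-9.4243  x^+=7.5940  v^+=5.3221  a^+=0.0545
step 5: x_pred=12.2986  r=-14.7486  x^+=8.4640  v^+=0.6774  a^+=-3.6022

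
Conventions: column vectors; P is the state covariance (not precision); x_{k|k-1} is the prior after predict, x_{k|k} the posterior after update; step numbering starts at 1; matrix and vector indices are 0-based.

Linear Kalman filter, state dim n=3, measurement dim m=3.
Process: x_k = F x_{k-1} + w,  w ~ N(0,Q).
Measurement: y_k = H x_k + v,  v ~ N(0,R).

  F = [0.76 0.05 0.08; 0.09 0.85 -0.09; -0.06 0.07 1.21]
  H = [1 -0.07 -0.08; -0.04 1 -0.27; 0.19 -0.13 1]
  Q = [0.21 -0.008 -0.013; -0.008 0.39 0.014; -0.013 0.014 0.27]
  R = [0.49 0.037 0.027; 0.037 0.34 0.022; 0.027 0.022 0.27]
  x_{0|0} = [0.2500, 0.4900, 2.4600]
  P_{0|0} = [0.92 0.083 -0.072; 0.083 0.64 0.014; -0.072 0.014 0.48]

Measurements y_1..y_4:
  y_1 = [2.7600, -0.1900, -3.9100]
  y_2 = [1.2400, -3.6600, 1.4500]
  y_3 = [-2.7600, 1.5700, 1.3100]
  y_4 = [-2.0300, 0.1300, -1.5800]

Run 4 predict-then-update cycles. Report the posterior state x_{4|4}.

step 1: x^-=[0.4113, 0.2176, 2.9959]  P^-=[0.7437 0.1380 -0.0670; 0.1380 0.8755 -0.0028; -0.0670 -0.0028 0.9913]  S=[1.2357 0.1238 0.0114; 0.1238 1.2779 -0.3350; 0.0114 -0.3350 1.2714]  K=[0.5923 0.0555 0.0537; -0.0103 0.7129 0.1168; -0.1259 0.0051 0.7725]  nu=[2.6036, 0.4177, -6.9558]  x^+=[1.6034, -0.3239, -2.7027]  P^+=[0.2957 0.0489 -0.0181; 0.0489 0.2661 0.0722; -0.0181 0.0722 0.2181]
step 2: x^-=[0.9862, 0.1122, -3.3891]  P^-=[0.3850 0.0595 -0.0138; 0.0595 0.5831 0.0741; -0.0138 0.0741 0.6062]  S=[0.8764 0.0527 0.0304; 0.0527 0.9229 -0.1309; 0.0304 -0.1309 0.8725]  K=[0.4320 0.0341 0.0492; -0.0266 0.6241 0.1055; -0.1012 0.0064 0.6852]  nu=[-0.0095, -4.6478, 4.6663]  x^+=[1.0532, -2.2959, -0.2207]  P^+=[0.2158 0.0344 -0.0108; 0.0344 0.2325 0.0652; -0.0108 0.0652 0.1930]
step 3: x^-=[0.6680, -1.8368, -0.4909]  P^-=[0.3383 0.0424 -0.0072; 0.0424 0.5568 0.0695; -0.0072 0.0695 0.5667]  S=[0.8306 0.0370 0.0337; 0.0370 0.8975 -0.1251; 0.0337 -0.1251 0.8355]  K=[0.4013 0.0247 0.0492; -0.0338 0.6128 0.0993; -0.0965 0.0047 0.6705]  nu=[-3.5958, 3.3010, 1.4352]  x^+=[-0.6229, 0.4501, 0.8340]  P^+=[0.2002 0.0298 -0.0095; 0.0298 0.2276 0.0633; -0.0095 0.0633 0.1886]
step 4: x^-=[-0.3842, 0.2514, 1.0780]  P^-=[0.3290 0.0380 -0.0061; 0.0380 0.5526 0.0682; -0.0061 0.0682 0.5598]  S=[0.8217 0.0328 0.0343; 0.0328 0.8939 -0.1249; 0.0343 -0.1249 0.8291]  K=[0.3948 0.0220 0.0491; -0.0360 0.6108 0.0978; -0.0957 0.0043 0.6677]  nu=[-1.5420, 0.1542, -2.5523]  x^+=[-1.1149, 0.1514, -0.4779]  P^+=[0.1969 0.0285 -0.0093; 0.0285 0.2266 0.0629; -0.0093 0.0629 0.1877]

x_post = [-1.1149, 0.1514, -0.4779]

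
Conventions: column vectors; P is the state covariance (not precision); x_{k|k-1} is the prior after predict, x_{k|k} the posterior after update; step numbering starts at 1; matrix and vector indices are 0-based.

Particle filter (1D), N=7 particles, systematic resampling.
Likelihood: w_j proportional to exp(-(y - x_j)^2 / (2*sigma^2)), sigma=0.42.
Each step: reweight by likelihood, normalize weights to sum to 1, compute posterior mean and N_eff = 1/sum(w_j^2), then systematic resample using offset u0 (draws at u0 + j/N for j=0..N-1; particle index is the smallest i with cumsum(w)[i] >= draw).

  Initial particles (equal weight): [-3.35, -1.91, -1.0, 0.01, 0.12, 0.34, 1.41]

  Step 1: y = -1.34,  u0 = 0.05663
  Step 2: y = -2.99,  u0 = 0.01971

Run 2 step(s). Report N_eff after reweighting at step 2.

N_eff = 3.0029

step 1: w=[0.0000, 0.3532, 0.6393, 0.0051, 0.0021, 0.0003, 0.0000]  mean=-1.3136  Neff=1.8744  idx=[1, 1, 1, 2, 2, 2, 2]
step 2: w=[0.3332, 0.3332, 0.3332, 0.0001, 0.0001, 0.0001, 0.0001]  mean=-1.9096  Neff=3.0029  idx=[0, 0, 0, 1, 1, 2, 2]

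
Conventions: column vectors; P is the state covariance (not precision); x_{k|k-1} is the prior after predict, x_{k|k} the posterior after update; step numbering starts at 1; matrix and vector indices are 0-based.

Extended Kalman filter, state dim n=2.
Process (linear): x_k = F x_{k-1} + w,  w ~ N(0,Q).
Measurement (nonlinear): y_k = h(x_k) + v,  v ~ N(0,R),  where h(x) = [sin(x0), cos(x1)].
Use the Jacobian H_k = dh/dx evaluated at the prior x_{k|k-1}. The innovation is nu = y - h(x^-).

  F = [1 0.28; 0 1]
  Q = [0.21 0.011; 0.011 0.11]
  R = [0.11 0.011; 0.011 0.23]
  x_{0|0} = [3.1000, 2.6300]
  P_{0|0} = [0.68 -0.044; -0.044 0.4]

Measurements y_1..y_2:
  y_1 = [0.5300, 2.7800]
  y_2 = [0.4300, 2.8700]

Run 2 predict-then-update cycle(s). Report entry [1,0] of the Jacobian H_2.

H_jac[1,0] = 0.0000

step 1: x^-=[3.8364, 2.6300]  P^-=[0.8967 0.0790; 0.0790 0.5100]  H_jac=[-0.7682 0.0000; 0.0000 -0.4896]  S=[0.6392 0.0407; 0.0407 0.3522]  K=[-1.0787 0.0149; -0.0502 -0.7030]  nu=[1.1702, 3.6520]  x^+=[2.6284, 0.0038]  P^+=[0.1543 0.0173; 0.0173 0.3314]
step 2: x^-=[2.6294, 0.0038]  P^-=[0.3999 0.1210; 0.1210 0.4414]  H_jac=[-0.8717 0.0000; 0.0000 -0.0038]  S=[0.4139 0.0114; 0.0114 0.2300]  K=[-0.8434 0.0398; -0.2551 0.0054]  nu=[-0.0601, 1.8700]  x^+=[2.7545, 0.0291]  P^+=[0.1059 0.0321; 0.0321 0.4145]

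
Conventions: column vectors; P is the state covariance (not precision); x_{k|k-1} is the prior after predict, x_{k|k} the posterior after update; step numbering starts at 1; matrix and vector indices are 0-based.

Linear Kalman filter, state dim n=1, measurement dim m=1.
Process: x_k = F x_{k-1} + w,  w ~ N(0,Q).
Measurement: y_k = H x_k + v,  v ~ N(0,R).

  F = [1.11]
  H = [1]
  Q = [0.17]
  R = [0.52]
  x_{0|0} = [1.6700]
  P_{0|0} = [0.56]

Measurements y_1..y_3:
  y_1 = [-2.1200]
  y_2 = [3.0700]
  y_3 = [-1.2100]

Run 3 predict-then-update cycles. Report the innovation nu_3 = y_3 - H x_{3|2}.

step 1: x^-=[1.8537]  P^-=[0.8600]  S=[1.3800]  K=[0.6232]  nu=[-3.9737]  x^+=[-0.6226]  P^+=[0.3241]
step 2: x^-=[-0.6911]  P^-=[0.5693]  S=[1.0893]  K=[0.5226]  nu=[3.7611]  x^+=[1.2745]  P^+=[0.2718]
step 3: x^-=[1.4147]  P^-=[0.5048]  S=[1.0248]  K=[0.4926]  nu=[-2.6247]  x^+=[0.1218]  P^+=[0.2562]

innov = [-2.6247]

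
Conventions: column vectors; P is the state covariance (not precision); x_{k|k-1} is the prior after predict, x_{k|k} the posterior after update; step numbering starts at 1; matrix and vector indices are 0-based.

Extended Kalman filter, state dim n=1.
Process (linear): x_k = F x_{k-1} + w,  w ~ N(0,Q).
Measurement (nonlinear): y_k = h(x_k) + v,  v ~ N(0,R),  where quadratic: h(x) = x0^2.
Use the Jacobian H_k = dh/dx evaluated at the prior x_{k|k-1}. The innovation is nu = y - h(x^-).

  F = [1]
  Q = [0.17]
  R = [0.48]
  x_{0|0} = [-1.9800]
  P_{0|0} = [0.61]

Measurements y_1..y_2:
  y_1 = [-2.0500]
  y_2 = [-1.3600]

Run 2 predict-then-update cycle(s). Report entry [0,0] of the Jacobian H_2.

step 1: x^-=[-1.9800]  P^-=[0.7800]  H_jac=[-3.9600]  S=[12.7116]  K=[-0.2430]  nu=[-5.9704]  x^+=[-0.5293]  P^+=[0.0295]
step 2: x^-=[-0.5293]  P^-=[0.1995]  H_jac=[-1.0585]  S=[0.7035]  K=[-0.3001]  nu=[-1.6401]  x^+=[-0.0370]  P^+=[0.1361]

H_jac[0,0] = -1.0585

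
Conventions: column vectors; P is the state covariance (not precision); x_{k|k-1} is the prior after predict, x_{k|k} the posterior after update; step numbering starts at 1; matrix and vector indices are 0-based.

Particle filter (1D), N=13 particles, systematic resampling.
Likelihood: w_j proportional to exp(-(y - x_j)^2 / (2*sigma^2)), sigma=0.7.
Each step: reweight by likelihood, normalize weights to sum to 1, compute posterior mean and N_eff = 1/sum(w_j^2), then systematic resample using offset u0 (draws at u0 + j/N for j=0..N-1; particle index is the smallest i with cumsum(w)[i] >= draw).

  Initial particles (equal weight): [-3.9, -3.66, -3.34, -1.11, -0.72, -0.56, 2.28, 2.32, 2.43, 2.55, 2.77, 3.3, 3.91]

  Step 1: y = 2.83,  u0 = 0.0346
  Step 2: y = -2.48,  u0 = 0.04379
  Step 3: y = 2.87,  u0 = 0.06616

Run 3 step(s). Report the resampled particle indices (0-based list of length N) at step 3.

step 1: w=[0.0000, 0.0000, 0.0000, 0.0000, 0.0000, 0.0000, 0.1367, 0.1427, 0.1581, 0.1718, 0.1855, 0.1486, 0.0566]  mean=2.6905  Neff=6.5253  idx=[6, 6, 7, 7, 8, 8, 9, 9, 10, 10, 11, 11, 12]
step 2: w=[0.2527, 0.2527, 0.1711, 0.1711, 0.0575, 0.0575, 0.0170, 0.0170, 0.0017, 0.0017, 0.0000, 0.0000, 0.0000]  mean=2.3218  Neff=5.1697  idx=[0, 0, 0, 1, 1, 1, 1, 2, 2, 3, 3, 4, 6]
step 3: w=[0.0733, 0.0733, 0.0733, 0.0733, 0.0733, 0.0733, 0.0733, 0.0768, 0.0768, 0.0768, 0.0768, 0.0858, 0.0942]  mean=2.3306  Neff=12.9213  idx=[0, 1, 3, 4, 5, 6, 7, 8, 9, 10, 11, 12, 12]

resampled_idx = [0, 1, 3, 4, 5, 6, 7, 8, 9, 10, 11, 12, 12]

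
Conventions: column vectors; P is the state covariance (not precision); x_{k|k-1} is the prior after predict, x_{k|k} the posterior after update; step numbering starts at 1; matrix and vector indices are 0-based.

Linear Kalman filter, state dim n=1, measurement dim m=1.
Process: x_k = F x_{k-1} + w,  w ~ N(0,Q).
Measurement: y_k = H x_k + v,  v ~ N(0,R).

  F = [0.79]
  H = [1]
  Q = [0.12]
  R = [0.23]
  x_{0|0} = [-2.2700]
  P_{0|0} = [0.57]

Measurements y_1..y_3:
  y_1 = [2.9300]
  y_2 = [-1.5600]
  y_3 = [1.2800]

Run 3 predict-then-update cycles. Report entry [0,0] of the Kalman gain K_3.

step 1: x^-=[-1.7933]  P^-=[0.4757]  S=[0.7057]  K=[0.6741]  nu=[4.7233]  x^+=[1.3907]  P^+=[0.1550]
step 2: x^-=[1.0986]  P^-=[0.2168]  S=[0.4468]  K=[0.4852]  nu=[-2.6586]  x^+=[-0.1913]  P^+=[0.1116]
step 3: x^-=[-0.1511]  P^-=[0.1896]  S=[0.4196]  K=[0.4519]  nu=[1.4311]  x^+=[0.4956]  P^+=[0.1039]

K[0,0] = 0.4519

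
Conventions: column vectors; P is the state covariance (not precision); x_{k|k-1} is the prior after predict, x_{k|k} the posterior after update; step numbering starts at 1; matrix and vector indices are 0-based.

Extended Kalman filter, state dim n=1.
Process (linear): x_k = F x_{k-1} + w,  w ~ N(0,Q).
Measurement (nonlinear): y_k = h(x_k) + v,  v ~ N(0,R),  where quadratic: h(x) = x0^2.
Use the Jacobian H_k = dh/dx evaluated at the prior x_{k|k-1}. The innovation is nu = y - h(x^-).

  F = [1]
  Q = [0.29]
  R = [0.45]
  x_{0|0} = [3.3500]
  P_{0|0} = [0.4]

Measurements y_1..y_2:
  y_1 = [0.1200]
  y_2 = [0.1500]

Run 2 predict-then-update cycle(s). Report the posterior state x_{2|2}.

x_post = [0.9940]

step 1: x^-=[3.3500]  P^-=[0.6900]  H_jac=[6.7000]  S=[31.4241]  K=[0.1471]  nu=[-11.1025]  x^+=[1.7166]  P^+=[0.0099]
step 2: x^-=[1.7166]  P^-=[0.2999]  H_jac=[3.4333]  S=[3.9848]  K=[0.2584]  nu=[-2.7969]  x^+=[0.9940]  P^+=[0.0339]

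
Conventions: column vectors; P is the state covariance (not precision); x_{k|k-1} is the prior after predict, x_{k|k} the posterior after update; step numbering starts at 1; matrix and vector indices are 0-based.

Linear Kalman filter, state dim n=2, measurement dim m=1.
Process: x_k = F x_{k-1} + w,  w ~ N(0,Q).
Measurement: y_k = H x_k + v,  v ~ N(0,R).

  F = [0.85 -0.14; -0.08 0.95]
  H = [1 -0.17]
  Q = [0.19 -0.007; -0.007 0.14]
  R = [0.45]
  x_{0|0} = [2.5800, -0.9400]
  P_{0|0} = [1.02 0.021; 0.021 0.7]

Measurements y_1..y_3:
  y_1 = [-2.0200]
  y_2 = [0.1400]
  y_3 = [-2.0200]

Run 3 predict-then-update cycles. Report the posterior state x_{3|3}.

step 1: x^-=[2.3246, -1.0994]  P^-=[0.9357 -0.1523; -0.1523 0.7751]  S=[1.4598]  K=[0.6587; -0.1946]  nu=[-4.5315]  x^+=[-0.6602, -0.2177]  P^+=[0.3023 0.0348; 0.0348 0.7198]
step 2: x^-=[-0.5307, -0.1540]  P^-=[0.4142 -0.0948; -0.0948 0.7863]  S=[0.9192]  K=[0.4682; -0.2485]  nu=[0.6445]  x^+=[-0.2289, -0.3142]  P^+=[0.2128 0.0122; 0.0122 0.7295]
step 3: x^-=[-0.1506, -0.2802]  P^-=[0.3551 -0.1085; -0.1085 0.7979]  S=[0.8651]  K=[0.4318; -0.2822]  nu=[-1.9170]  x^+=[-0.9784, 0.2609]  P^+=[0.1938 -0.0031; -0.0031 0.7290]

x_post = [-0.9784, 0.2609]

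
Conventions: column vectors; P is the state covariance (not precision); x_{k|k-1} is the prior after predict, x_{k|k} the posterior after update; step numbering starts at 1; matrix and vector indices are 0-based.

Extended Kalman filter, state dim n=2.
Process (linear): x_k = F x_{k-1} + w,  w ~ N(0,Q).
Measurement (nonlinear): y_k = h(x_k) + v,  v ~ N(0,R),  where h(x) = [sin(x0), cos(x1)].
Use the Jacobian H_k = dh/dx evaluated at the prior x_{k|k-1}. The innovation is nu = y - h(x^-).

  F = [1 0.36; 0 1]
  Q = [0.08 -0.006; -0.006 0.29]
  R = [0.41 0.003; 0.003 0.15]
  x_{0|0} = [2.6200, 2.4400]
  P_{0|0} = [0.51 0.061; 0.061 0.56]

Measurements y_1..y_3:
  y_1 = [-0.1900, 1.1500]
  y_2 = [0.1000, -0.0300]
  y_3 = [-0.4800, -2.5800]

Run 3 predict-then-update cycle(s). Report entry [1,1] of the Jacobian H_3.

step 1: x^-=[3.4984, 2.4400]  P^-=[0.7065 0.2566; 0.2566 0.8500]  H_jac=[-0.9370 0.0000; 0.0000 -0.6454]  S=[1.0303 0.1582; 0.1582 0.5041]  K=[-0.6221 -0.1333; -0.0696 -1.0665]  nu=[0.1593, 1.9138]  x^+=[3.1441, 0.3879]  P^+=[0.2726 0.0339; 0.0339 0.2482]
step 2: x^-=[3.2838, 0.3879]  P^-=[0.4092 0.1172; 0.1172 0.5382]  H_jac=[-0.9899 0.0000; 0.0000 -0.3782]  S=[0.8110 0.0469; 0.0469 0.2270]  K=[-0.4941 -0.0933; -0.0923 -0.8777]  nu=[0.2417, -0.9557]  x^+=[3.2535, 1.2044]  P^+=[0.2049 0.0409; 0.0409 0.3488]
step 3: x^-=[3.6871, 1.2044]  P^-=[0.3596 0.1605; 0.1605 0.6388]  H_jac=[-0.8549 0.0000; 0.0000 -0.9336]  S=[0.6728 0.1311; 0.1311 0.7068]  K=[-0.4312 -0.1320; -0.0410 -0.8362]  nu=[0.0388, -2.9383]  x^+=[4.0582, 3.6597]  P^+=[0.2073 0.0226; 0.0226 0.1345]

H_jac[1,1] = -0.9336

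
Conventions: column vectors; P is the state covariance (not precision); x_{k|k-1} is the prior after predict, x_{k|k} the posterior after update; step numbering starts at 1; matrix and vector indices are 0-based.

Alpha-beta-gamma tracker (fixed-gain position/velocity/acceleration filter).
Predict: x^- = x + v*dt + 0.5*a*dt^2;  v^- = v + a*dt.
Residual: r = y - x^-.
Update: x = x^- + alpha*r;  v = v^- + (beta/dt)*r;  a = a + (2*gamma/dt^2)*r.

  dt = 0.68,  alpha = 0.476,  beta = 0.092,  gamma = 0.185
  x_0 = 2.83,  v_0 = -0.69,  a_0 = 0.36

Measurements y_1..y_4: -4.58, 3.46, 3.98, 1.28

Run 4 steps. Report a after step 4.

step 1: x_pred=2.4440  r=-7.0240  x^+=-0.8994  v^+=-1.3955  a^+=-5.2604
step 2: x_pred=-3.0646  r=6.5246  x^+=0.0411  v^+=-4.0899  a^+=-0.0397
step 3: x_pred=-2.7492  r=6.7292  x^+=0.4539  v^+=-3.2064  a^+=5.3448
step 4: x_pred=-0.4907  r=1.7707  x^+=0.3521  v^+=0.6676  a^+=6.7617

a_post = 6.7617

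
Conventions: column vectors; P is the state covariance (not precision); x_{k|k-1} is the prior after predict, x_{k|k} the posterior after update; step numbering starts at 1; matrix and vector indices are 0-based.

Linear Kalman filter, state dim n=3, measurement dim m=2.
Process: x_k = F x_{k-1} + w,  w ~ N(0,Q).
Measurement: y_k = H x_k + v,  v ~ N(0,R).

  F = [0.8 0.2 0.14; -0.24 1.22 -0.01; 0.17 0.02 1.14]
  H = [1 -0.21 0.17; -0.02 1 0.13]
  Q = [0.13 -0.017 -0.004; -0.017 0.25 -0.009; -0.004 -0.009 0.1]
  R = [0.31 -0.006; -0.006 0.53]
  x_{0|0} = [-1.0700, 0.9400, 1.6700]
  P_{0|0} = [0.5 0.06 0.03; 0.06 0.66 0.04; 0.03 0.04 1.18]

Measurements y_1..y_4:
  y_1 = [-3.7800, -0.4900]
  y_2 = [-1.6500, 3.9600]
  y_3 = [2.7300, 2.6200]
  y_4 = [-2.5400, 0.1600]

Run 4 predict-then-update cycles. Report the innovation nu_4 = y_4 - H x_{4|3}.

innov = [-4.1605, -3.1114]

step 1: x^-=[-0.4342, 1.3869, 1.7407]  P^-=[0.5277 0.1076 0.2953; 0.1076 1.2253 0.0328; 0.2953 0.0328 1.6621]  S=[0.9926 -0.0871; -0.0871 1.7863]  K=[0.5685 0.1035; -0.0853 0.6830; 0.5896 0.1647]  nu=[-3.3505, -2.1119]  x^+=[-2.5575, 0.2305, -0.5828]  P^+=[0.1980 0.0625 -0.0545; 0.0625 0.3747 -0.0844; -0.0545 -0.0844 1.2854]
step 2: x^-=[-2.0815, 0.9008, -1.0945]  P^-=[0.3000 0.0806 0.1623; 0.0806 0.7845 -0.1123; 0.1623 -0.1123 1.7519]  S=[0.7245 -0.0526; -0.0526 1.3109]  K=[0.4353 0.0905; -0.1002 0.5820; 0.6757 0.1127]  nu=[0.8067, 3.1598]  x^+=[-1.4445, 2.6590, -0.1934]  P^+=[0.1561 0.0560 -0.0584; 0.0560 0.3270 -0.1291; -0.0584 -0.1291 1.4124]
step 3: x^-=[-0.6509, 3.5926, -0.4129]  P^-=[0.2683 0.0635 0.1623; 0.0635 0.7159 -0.1756; 0.1623 -0.1756 1.9121]  S=[0.7062 -0.0602; -0.0602 1.2292]  K=[0.4073 0.0844; -0.1178 0.5570; 0.7503 0.0935]  nu=[4.2055, -0.9320]  x^+=[0.9834, 2.5782, 2.6555]  P^+=[0.1465 0.0526 -0.0571; 0.0526 0.3168 -0.1527; -0.0571 -0.1527 1.5122]
step 4: x^-=[1.6741, 2.8829, 3.2460]  P^-=[0.2616 0.0555 0.1725; 0.0555 0.7028 -0.2104; 0.1725 -0.2104 2.0409]  S=[0.7119 -0.0662; -0.0662 1.2095]  K=[0.3999 0.0820; -0.1284 0.5505; 0.7997 0.0863]  nu=[-4.1605, -3.1114]  x^+=[-0.2446, 1.7045, -0.3497]  P^+=[0.1440 0.0514 -0.0571; 0.0514 0.3152 -0.1664; -0.0571 -0.1664 1.5857]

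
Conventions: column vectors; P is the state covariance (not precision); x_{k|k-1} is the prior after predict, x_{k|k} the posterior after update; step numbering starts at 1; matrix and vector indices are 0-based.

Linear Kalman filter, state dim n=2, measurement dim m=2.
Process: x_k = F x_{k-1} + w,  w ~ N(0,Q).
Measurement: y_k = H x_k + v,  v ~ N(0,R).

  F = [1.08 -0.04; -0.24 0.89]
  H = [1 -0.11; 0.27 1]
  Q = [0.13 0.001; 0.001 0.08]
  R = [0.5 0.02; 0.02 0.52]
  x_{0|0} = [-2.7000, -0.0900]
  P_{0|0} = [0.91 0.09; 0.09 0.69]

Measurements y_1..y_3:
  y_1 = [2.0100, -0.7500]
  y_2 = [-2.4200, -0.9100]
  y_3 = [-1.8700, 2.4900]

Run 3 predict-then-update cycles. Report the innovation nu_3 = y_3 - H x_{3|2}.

step 1: x^-=[-2.9124, 0.5679]  P^-=[1.1848 -0.1721; -0.1721 0.6405]  S=[1.7304 0.1025; 0.1025 1.1540]  K=[0.6917 0.0667; -0.1715 0.5300]  nu=[4.9849, -0.5316]  x^+=[0.5001, -0.5690]  P^+=[0.3423 -0.0439; -0.0439 0.2840]
step 2: x^-=[0.5628, -0.6264]  P^-=[0.5336 -0.1405; -0.1405 0.3435]  S=[1.0686 -0.0100; -0.0100 0.8265]  K=[0.5139 0.0106; -0.1634 0.3677]  nu=[-3.0517, -0.4356]  x^+=[-1.0099, -0.2880]  P^+=[0.2514 -0.0521; -0.0521 0.2020]
step 3: x^-=[-1.0792, -0.0139]  P^-=[0.4281 -0.1219; -0.1219 0.2768]  S=[0.9582 -0.0132; -0.0132 0.7621]  K=[0.4607 -0.0004; -0.1547 0.3173]  nu=[-0.7923, 2.7953]  x^+=[-1.4453, 0.9955]  P^+=[0.2247 -0.0516; -0.0516 0.1758]

innov = [-0.7923, 2.7953]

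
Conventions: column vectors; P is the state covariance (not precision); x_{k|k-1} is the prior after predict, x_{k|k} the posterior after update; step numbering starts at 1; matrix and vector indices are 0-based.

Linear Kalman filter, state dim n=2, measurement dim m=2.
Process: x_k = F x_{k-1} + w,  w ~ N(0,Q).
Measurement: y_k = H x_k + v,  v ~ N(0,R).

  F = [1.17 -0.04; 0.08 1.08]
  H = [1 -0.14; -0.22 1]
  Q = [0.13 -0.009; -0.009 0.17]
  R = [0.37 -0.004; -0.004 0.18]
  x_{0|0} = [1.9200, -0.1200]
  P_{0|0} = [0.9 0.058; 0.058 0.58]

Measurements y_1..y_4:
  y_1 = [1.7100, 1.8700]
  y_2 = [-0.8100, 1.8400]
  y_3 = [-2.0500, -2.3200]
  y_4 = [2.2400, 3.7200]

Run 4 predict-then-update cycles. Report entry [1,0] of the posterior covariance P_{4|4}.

step 1: x^-=[2.2512, 0.0240]  P^-=[1.3575 0.1233; 0.1233 0.8623]  S=[1.7099 -0.2963; -0.2963 1.0538]  K=[0.7937 0.0567; 0.1459 0.8336]  nu=[-0.5378, 2.3413]  x^+=[1.9572, 1.8972]  P^+=[0.3038 0.0739; 0.0739 0.1657]
step 2: x^-=[2.2140, 2.2055]  P^-=[0.5392 0.1054; 0.1054 0.3780]  S=[0.8871 -0.0669; -0.0669 0.5377]  K=[0.5949 0.0494; 0.1099 0.6735]  nu=[-2.7152, 0.1215]  x^+=[0.6047, 1.9889]  P^+=[0.2278 0.0566; 0.0566 0.1333]
step 3: x^-=[0.6279, 2.1964]  P^-=[0.4368 0.0780; 0.0780 0.3367]  S=[0.7916 -0.0669; -0.0669 0.5035]  K=[0.5411 0.0358; 0.0936 0.6470]  nu=[-2.3705, -4.3782]  x^+=[-0.8115, -0.8583]  P^+=[0.2070 0.0498; 0.0498 0.1271]
step 4: x^-=[-0.9151, -0.9919]  P^-=[0.4089 0.0677; 0.0677 0.3281]  S=[0.7664 -0.0701; -0.0701 0.4981]  K=[0.5239 0.0290; 0.0870 0.6411]  nu=[3.0163, 4.5105]  x^+=[0.7960, 2.1623]  P^+=[0.2003 0.0472; 0.0472 0.1254]

P_post[1,0] = 0.0472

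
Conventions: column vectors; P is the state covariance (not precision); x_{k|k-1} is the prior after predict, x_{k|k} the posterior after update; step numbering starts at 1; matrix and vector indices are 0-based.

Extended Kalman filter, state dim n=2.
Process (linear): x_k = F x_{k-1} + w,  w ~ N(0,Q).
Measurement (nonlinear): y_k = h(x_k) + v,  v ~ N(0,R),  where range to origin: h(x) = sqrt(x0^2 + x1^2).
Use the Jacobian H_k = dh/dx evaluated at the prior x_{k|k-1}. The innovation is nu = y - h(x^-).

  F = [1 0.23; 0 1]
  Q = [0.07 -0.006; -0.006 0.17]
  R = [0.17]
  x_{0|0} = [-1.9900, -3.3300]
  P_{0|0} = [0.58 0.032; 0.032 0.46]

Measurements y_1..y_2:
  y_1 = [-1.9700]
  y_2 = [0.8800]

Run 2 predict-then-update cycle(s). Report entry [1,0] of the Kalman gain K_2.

step 1: x^-=[-2.7559, -3.3300]  P^-=[0.6891 0.1318; 0.1318 0.6300]  H_jac=[-0.6376 -0.7704]  S=[0.9535]  K=[-0.5672; -0.5972]  nu=[-6.2925]  x^+=[0.8135, 0.4276]  P^+=[0.3823 -0.1912; -0.1912 0.2900]
step 2: x^-=[0.9118, 0.4276]  P^-=[0.3797 -0.1305; -0.1305 0.4600]  H_jac=[0.9054 0.4246]  S=[0.4638]  K=[0.6217; 0.1664]  nu=[-0.1271]  x^+=[0.8328, 0.4065]  P^+=[0.2004 -0.1785; -0.1785 0.4472]

K[1,0] = 0.1664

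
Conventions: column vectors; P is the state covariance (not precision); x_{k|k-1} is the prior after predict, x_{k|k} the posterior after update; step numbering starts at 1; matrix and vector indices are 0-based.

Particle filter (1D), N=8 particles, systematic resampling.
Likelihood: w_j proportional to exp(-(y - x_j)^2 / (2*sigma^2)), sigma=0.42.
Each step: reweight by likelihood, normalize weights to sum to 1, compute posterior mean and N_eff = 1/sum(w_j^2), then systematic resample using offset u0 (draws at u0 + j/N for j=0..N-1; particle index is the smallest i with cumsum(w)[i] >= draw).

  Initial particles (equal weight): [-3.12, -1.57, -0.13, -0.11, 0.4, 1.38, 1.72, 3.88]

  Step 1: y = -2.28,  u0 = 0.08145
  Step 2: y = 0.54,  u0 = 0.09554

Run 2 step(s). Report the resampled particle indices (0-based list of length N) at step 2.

resampled_idx = [3, 4, 4, 5, 5, 6, 7, 7]

step 1: w=[0.3610, 0.6390, 0.0000, 0.0000, 0.0000, 0.0000, 0.0000, 0.0000]  mean=-2.1295  Neff=1.8565  idx=[0, 0, 0, 1, 1, 1, 1, 1]
step 2: w=[0.0000, 0.0000, 0.0000, 0.2000, 0.2000, 0.2000, 0.2000, 0.2000]  mean=-1.5700  Neff=5.0000  idx=[3, 4, 4, 5, 5, 6, 7, 7]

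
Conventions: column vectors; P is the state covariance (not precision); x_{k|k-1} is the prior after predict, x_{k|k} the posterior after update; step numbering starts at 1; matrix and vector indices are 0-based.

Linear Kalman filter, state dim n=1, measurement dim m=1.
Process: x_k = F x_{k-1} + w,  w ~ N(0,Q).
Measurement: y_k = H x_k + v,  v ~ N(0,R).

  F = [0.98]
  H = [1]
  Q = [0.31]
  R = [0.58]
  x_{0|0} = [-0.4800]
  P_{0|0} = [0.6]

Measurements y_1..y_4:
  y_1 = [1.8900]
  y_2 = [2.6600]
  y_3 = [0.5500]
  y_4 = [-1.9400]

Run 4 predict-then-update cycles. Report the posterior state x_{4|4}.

step 1: x^-=[-0.4704]  P^-=[0.8862]  S=[1.4662]  K=[0.6044]  nu=[2.3604]  x^+=[0.9563]  P^+=[0.3506]
step 2: x^-=[0.9372]  P^-=[0.6467]  S=[1.2267]  K=[0.5272]  nu=[1.7228]  x^+=[1.8454]  P^+=[0.3058]
step 3: x^-=[1.8085]  P^-=[0.6037]  S=[1.1837]  K=[0.5100]  nu=[-1.2585]  x^+=[1.1667]  P^+=[0.2958]
step 4: x^-=[1.1433]  P^-=[0.5941]  S=[1.1741]  K=[0.5060]  nu=[-3.0833]  x^+=[-0.4168]  P^+=[0.2935]

x_post = [-0.4168]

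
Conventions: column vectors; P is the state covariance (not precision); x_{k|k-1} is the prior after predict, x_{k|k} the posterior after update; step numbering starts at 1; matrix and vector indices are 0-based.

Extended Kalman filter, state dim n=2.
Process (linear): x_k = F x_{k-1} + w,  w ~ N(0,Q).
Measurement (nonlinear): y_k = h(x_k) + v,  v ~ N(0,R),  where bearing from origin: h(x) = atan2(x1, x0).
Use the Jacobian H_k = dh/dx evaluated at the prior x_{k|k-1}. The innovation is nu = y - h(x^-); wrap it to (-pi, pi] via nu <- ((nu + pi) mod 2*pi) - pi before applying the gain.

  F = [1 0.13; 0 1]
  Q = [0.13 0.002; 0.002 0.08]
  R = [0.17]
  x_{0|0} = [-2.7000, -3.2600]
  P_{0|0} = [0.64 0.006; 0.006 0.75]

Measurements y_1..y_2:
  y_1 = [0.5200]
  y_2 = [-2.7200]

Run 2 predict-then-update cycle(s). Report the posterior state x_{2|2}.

step 1: x^-=[-3.1238, -3.2600]  P^-=[0.7842 0.1055; 0.1055 0.8300]  H_jac=[0.1599 -0.1532]  S=[0.2044]  K=[0.5345; -0.5398]  nu=[2.8549]  x^+=[-1.5978, -4.8010]  P^+=[0.7258 0.1645; 0.1645 0.7705]
step 2: x^-=[-2.2219, -4.8010]  P^-=[0.9116 0.2666; 0.2666 0.8505]  H_jac=[0.1715 -0.0794]  S=[0.1949]  K=[0.6937; -0.1117]  nu=[-0.7158]  x^+=[-2.7184, -4.7210]  P^+=[0.8178 0.2817; 0.2817 0.8480]

x_post = [-2.7184, -4.7210]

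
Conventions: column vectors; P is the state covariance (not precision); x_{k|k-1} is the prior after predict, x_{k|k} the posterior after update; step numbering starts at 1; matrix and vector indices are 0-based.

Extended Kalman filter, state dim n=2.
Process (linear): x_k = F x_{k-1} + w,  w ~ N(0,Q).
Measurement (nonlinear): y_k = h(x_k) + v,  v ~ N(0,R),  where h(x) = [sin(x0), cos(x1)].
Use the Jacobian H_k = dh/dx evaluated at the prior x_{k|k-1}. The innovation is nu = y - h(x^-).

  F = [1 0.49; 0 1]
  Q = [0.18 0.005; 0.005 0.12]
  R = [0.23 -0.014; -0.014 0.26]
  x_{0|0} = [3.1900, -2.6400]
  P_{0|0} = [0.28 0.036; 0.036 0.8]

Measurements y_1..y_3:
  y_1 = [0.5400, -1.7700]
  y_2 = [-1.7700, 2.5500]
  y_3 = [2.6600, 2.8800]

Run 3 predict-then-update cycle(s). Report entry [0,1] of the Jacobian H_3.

H_jac[0,1] = 0.0000

step 1: x^-=[1.8964, -2.6400]  P^-=[0.6874 0.4330; 0.4330 0.9200]  H_jac=[-0.3199 0.0000; 0.0000 0.4808]  S=[0.3003 -0.0806; -0.0806 0.4727]  K=[-0.6433 0.3308; -0.2201 0.8983]  nu=[-0.4075, -0.8932]  x^+=[1.8631, -3.3526]  P^+=[0.4770 0.1976; 0.1976 0.4921]
step 2: x^-=[0.2203, -3.3526]  P^-=[0.9688 0.4437; 0.4437 0.6121]  H_jac=[0.9758 0.0000; 0.0000 -0.2095]  S=[1.1526 -0.1047; -0.1047 0.2869]  K=[0.8180 -0.0255; 0.3466 -0.3205]  nu=[-1.9885, 3.5278]  x^+=[-1.4961, -5.1726]  P^+=[0.1932 0.0863; 0.0863 0.4210]
step 3: x^-=[-4.0307, -5.1726]  P^-=[0.5588 0.2976; 0.2976 0.5410]  H_jac=[-0.6301 0.0000; 0.0000 -0.8960]  S=[0.4519 0.1540; 0.1540 0.6943]  K=[-0.7014 -0.2284; -0.1915 -0.6557]  nu=[1.8835, 2.4359]  x^+=[-5.9082, -7.1304]  P^+=[0.2509 0.0553; 0.0553 0.1873]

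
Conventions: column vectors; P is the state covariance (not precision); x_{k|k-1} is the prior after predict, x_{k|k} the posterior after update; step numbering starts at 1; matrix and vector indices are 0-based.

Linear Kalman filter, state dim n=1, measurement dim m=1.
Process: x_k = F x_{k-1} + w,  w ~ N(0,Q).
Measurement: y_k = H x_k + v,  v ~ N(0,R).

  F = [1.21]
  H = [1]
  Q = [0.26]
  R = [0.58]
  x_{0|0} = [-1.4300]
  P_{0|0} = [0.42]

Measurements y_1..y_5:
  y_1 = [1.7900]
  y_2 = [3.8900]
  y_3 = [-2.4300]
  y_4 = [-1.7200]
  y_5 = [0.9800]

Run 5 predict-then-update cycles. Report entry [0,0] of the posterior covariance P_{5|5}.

P_post[0,0] = 0.3242

step 1: x^-=[-1.7303]  P^-=[0.8749]  S=[1.4549]  K=[0.6014]  nu=[3.5203]  x^+=[0.3866]  P^+=[0.3488]
step 2: x^-=[0.4678]  P^-=[0.7707]  S=[1.3507]  K=[0.5706]  nu=[3.4222]  x^+=[2.4205]  P^+=[0.3309]
step 3: x^-=[2.9287]  P^-=[0.7445]  S=[1.3245]  K=[0.5621]  nu=[-5.3587]  x^+=[-0.0834]  P^+=[0.3260]
step 4: x^-=[-0.1010]  P^-=[0.7373]  S=[1.3173]  K=[0.5597]  nu=[-1.6190]  x^+=[-1.0072]  P^+=[0.3246]
step 5: x^-=[-1.2187]  P^-=[0.7353]  S=[1.3153]  K=[0.5590]  nu=[2.1987]  x^+=[0.0105]  P^+=[0.3242]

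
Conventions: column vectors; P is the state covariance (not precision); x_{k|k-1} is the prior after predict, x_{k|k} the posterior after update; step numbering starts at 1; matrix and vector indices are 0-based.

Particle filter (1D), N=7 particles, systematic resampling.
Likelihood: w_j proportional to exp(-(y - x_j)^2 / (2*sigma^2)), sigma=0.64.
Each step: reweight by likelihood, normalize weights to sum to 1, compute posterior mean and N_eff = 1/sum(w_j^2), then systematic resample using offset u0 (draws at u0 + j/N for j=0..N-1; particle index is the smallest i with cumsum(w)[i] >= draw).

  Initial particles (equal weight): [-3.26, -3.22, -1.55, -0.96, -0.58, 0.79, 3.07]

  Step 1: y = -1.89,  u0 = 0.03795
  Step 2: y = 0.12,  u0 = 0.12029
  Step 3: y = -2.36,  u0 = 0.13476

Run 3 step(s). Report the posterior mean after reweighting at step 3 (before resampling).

step 1: w=[0.0650, 0.0742, 0.5581, 0.2236, 0.0791, 0.0001, 0.0000]  mean=-1.5761  Neff=2.6498  idx=[0, 2, 2, 2, 2, 3, 3]
step 2: w=[0.0000, 0.0541, 0.0541, 0.0541, 0.0541, 0.3919, 0.3919]  mean=-1.0876  Neff=3.1368  idx=[3, 5, 5, 5, 6, 6, 6]
step 3: w=[0.4501, 0.0916, 0.0916, 0.0916, 0.0916, 0.0916, 0.0916]  mean=-1.2256  Neff=3.9522  idx=[0, 0, 0, 2, 3, 5, 6]

post_mean = -1.2256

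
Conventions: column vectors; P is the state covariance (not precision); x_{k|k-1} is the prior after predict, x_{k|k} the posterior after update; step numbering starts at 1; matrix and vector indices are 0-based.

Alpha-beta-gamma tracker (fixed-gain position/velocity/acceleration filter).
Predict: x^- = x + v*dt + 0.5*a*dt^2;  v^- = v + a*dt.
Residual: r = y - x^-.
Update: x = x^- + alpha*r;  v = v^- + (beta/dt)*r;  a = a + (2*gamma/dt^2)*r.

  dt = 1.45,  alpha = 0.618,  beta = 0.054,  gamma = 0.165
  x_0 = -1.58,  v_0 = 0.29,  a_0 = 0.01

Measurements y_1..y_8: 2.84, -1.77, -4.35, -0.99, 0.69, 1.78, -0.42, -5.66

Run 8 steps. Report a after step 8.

a_post = 0.2086

step 1: x_pred=-1.1490  r=3.9890  x^+=1.3162  v^+=0.4531  a^+=0.6361
step 2: x_pred=2.6418  r=-4.4118  x^+=-0.0847  v^+=1.2111  a^+=-0.0564
step 3: x_pred=1.6121  r=-5.9621  x^+=-2.0725  v^+=0.9073  a^+=-0.9922
step 4: x_pred=-1.7999  r=0.8099  x^+=-1.2994  v^+=-0.5012  a^+=-0.8651
step 5: x_pred=-2.9354  r=3.6254  x^+=-0.6949  v^+=-1.6205  a^+=-0.2960
step 6: x_pred=-3.3558  r=5.1358  x^+=-0.1819  v^+=-1.8584  a^+=0.5101
step 7: x_pred=-2.3404  r=1.9204  x^+=-1.1536  v^+=-1.0473  a^+=0.8115
step 8: x_pred=-1.8191  r=-3.8409  x^+=-4.1928  v^+=-0.0137  a^+=0.2086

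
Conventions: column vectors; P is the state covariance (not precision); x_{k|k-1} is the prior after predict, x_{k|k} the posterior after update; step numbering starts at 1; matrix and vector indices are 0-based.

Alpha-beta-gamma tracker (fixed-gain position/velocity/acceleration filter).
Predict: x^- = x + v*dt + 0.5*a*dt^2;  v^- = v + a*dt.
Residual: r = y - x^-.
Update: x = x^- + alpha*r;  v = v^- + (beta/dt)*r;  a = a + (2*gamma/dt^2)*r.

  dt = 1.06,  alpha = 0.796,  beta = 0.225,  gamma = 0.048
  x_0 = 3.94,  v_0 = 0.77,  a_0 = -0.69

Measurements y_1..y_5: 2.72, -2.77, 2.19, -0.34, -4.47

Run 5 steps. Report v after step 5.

step 1: x_pred=4.3686  r=-1.6486  x^+=3.0563  v^+=-0.3113  a^+=-0.8309
step 2: x_pred=2.2595  r=-5.0295  x^+=-1.7440  v^+=-2.2596  a^+=-1.2606
step 3: x_pred=-4.8474  r=7.0374  x^+=0.7544  v^+=-2.1020  a^+=-0.6593
step 4: x_pred=-1.8442  r=1.5042  x^+=-0.6469  v^+=-2.4816  a^+=-0.5308
step 5: x_pred=-3.5756  r=-0.8944  x^+=-4.2875  v^+=-3.2341  a^+=-0.6072

v_post = -3.2341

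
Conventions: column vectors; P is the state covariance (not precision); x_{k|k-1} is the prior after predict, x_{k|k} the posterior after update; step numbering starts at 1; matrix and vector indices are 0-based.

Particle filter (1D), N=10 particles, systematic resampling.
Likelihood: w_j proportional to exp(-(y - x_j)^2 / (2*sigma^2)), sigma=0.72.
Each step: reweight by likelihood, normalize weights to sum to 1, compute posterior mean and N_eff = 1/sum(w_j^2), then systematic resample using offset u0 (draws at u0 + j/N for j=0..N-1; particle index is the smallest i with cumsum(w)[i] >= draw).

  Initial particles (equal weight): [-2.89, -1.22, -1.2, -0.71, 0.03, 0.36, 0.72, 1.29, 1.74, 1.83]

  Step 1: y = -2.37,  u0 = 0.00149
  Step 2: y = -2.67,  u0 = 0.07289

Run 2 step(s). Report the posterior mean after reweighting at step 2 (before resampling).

post_mean = -2.7521

step 1: w=[0.5536, 0.2007, 0.1919, 0.0504, 0.0028, 0.0005, 0.0001, 0.0000, 0.0000, 0.0000]  mean=-2.1106  Neff=2.5896  idx=[0, 0, 0, 0, 0, 0, 1, 1, 2, 2]
step 2: w=[0.1530, 0.1530, 0.1530, 0.1530, 0.1530, 0.1530, 0.0211, 0.0211, 0.0199, 0.0199]  mean=-2.7521  Neff=7.0365  idx=[0, 1, 1, 2, 3, 3, 4, 5, 5, 8]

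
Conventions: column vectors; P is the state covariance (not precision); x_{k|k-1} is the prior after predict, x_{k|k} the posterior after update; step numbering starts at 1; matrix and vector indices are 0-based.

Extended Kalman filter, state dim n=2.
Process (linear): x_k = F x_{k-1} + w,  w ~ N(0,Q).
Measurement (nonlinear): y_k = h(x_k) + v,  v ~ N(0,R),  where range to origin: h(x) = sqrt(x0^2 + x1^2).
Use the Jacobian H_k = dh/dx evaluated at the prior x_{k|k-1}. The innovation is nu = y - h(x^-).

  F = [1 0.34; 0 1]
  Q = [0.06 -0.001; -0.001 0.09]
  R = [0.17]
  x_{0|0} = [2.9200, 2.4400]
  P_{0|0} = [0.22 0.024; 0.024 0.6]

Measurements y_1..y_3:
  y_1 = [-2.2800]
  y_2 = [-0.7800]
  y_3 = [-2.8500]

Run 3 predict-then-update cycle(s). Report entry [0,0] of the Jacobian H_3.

step 1: x^-=[3.7496, 2.4400]  P^-=[0.3657 0.2270; 0.2270 0.6900]  H_jac=[0.8382 0.5454]  S=[0.8397]  K=[0.5125; 0.6748]  nu=[-6.7536]  x^+=[0.2887, -2.1171]  P^+=[0.1452 -0.0634; -0.0634 0.3077]
step 2: x^-=[-0.4311, -2.1171]  P^-=[0.1977 0.0403; 0.0403 0.3977]  H_jac=[-0.1995 -0.9799]  S=[0.5755]  K=[-0.1371; -0.6911]  nu=[-2.9405]  x^+=[-0.0280, -0.0848]  P^+=[0.1868 -0.0143; -0.0143 0.1228]
step 3: x^-=[-0.0569, -0.0848]  P^-=[0.2513 0.0265; 0.0265 0.2128]  H_jac=[-0.5569 -0.8306]  S=[0.4193]  K=[-0.3863; -0.4568]  nu=[-2.9521]  x^+=[1.0836, 1.2637]  P^+=[0.1888 -0.0475; -0.0475 0.1253]

H_jac[0,0] = -0.5569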